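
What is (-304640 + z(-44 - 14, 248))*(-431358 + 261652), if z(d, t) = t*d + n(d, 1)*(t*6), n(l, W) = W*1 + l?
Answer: 68534071040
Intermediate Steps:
n(l, W) = W + l
z(d, t) = d*t + 6*t*(1 + d) (z(d, t) = t*d + (1 + d)*(t*6) = d*t + (1 + d)*(6*t) = d*t + 6*t*(1 + d))
(-304640 + z(-44 - 14, 248))*(-431358 + 261652) = (-304640 + 248*(6 + 7*(-44 - 14)))*(-431358 + 261652) = (-304640 + 248*(6 + 7*(-58)))*(-169706) = (-304640 + 248*(6 - 406))*(-169706) = (-304640 + 248*(-400))*(-169706) = (-304640 - 99200)*(-169706) = -403840*(-169706) = 68534071040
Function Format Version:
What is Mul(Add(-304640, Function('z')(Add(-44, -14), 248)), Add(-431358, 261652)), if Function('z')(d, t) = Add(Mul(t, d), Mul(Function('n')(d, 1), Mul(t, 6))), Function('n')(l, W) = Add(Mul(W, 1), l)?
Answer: 68534071040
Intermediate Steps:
Function('n')(l, W) = Add(W, l)
Function('z')(d, t) = Add(Mul(d, t), Mul(6, t, Add(1, d))) (Function('z')(d, t) = Add(Mul(t, d), Mul(Add(1, d), Mul(t, 6))) = Add(Mul(d, t), Mul(Add(1, d), Mul(6, t))) = Add(Mul(d, t), Mul(6, t, Add(1, d))))
Mul(Add(-304640, Function('z')(Add(-44, -14), 248)), Add(-431358, 261652)) = Mul(Add(-304640, Mul(248, Add(6, Mul(7, Add(-44, -14))))), Add(-431358, 261652)) = Mul(Add(-304640, Mul(248, Add(6, Mul(7, -58)))), -169706) = Mul(Add(-304640, Mul(248, Add(6, -406))), -169706) = Mul(Add(-304640, Mul(248, -400)), -169706) = Mul(Add(-304640, -99200), -169706) = Mul(-403840, -169706) = 68534071040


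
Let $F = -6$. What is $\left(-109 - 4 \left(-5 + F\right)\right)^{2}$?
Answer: $4225$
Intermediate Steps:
$\left(-109 - 4 \left(-5 + F\right)\right)^{2} = \left(-109 - 4 \left(-5 - 6\right)\right)^{2} = \left(-109 - -44\right)^{2} = \left(-109 + 44\right)^{2} = \left(-65\right)^{2} = 4225$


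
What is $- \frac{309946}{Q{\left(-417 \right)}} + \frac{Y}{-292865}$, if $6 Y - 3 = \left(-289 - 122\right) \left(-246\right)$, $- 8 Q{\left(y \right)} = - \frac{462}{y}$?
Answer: $\frac{14419833463907}{6443030} \approx 2.2381 \cdot 10^{6}$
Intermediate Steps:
$Q{\left(y \right)} = \frac{231}{4 y}$ ($Q{\left(y \right)} = - \frac{\left(-462\right) \frac{1}{y}}{8} = \frac{231}{4 y}$)
$Y = \frac{33703}{2}$ ($Y = \frac{1}{2} + \frac{\left(-289 - 122\right) \left(-246\right)}{6} = \frac{1}{2} + \frac{\left(-411\right) \left(-246\right)}{6} = \frac{1}{2} + \frac{1}{6} \cdot 101106 = \frac{1}{2} + 16851 = \frac{33703}{2} \approx 16852.0$)
$- \frac{309946}{Q{\left(-417 \right)}} + \frac{Y}{-292865} = - \frac{309946}{\frac{231}{4} \frac{1}{-417}} + \frac{33703}{2 \left(-292865\right)} = - \frac{309946}{\frac{231}{4} \left(- \frac{1}{417}\right)} + \frac{33703}{2} \left(- \frac{1}{292865}\right) = - \frac{309946}{- \frac{77}{556}} - \frac{33703}{585730} = \left(-309946\right) \left(- \frac{556}{77}\right) - \frac{33703}{585730} = \frac{24618568}{11} - \frac{33703}{585730} = \frac{14419833463907}{6443030}$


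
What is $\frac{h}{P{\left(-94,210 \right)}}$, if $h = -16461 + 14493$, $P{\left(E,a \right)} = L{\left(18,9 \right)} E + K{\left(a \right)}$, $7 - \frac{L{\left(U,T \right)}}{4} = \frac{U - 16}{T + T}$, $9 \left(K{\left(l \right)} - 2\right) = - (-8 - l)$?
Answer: $\frac{492}{641} \approx 0.76755$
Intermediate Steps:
$K{\left(l \right)} = \frac{26}{9} + \frac{l}{9}$ ($K{\left(l \right)} = 2 + \frac{\left(-1\right) \left(-8 - l\right)}{9} = 2 + \frac{8 + l}{9} = 2 + \left(\frac{8}{9} + \frac{l}{9}\right) = \frac{26}{9} + \frac{l}{9}$)
$L{\left(U,T \right)} = 28 - \frac{2 \left(-16 + U\right)}{T}$ ($L{\left(U,T \right)} = 28 - 4 \frac{U - 16}{T + T} = 28 - 4 \frac{-16 + U}{2 T} = 28 - \frac{2 \left(-16 + U\right)}{T}$)
$P{\left(E,a \right)} = \frac{26}{9} + \frac{a}{9} + \frac{248 E}{9}$ ($P{\left(E,a \right)} = \frac{2 \left(16 - 18 + 14 \cdot 9\right)}{9} E + \left(\frac{26}{9} + \frac{a}{9}\right) = 2 \cdot \frac{1}{9} \left(16 - 18 + 126\right) E + \left(\frac{26}{9} + \frac{a}{9}\right) = 2 \cdot \frac{1}{9} \cdot 124 E + \left(\frac{26}{9} + \frac{a}{9}\right) = \frac{248 E}{9} + \left(\frac{26}{9} + \frac{a}{9}\right) = \frac{26}{9} + \frac{a}{9} + \frac{248 E}{9}$)
$h = -1968$
$\frac{h}{P{\left(-94,210 \right)}} = - \frac{1968}{\frac{26}{9} + \frac{1}{9} \cdot 210 + \frac{248}{9} \left(-94\right)} = - \frac{1968}{\frac{26}{9} + \frac{70}{3} - \frac{23312}{9}} = - \frac{1968}{-2564} = \left(-1968\right) \left(- \frac{1}{2564}\right) = \frac{492}{641}$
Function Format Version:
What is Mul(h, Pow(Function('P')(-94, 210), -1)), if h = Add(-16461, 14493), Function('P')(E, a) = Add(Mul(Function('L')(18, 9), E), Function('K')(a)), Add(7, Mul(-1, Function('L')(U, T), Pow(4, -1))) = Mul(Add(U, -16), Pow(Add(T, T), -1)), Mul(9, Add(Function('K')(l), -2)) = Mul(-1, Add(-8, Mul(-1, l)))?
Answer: Rational(492, 641) ≈ 0.76755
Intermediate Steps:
Function('K')(l) = Add(Rational(26, 9), Mul(Rational(1, 9), l)) (Function('K')(l) = Add(2, Mul(Rational(1, 9), Mul(-1, Add(-8, Mul(-1, l))))) = Add(2, Mul(Rational(1, 9), Add(8, l))) = Add(2, Add(Rational(8, 9), Mul(Rational(1, 9), l))) = Add(Rational(26, 9), Mul(Rational(1, 9), l)))
Function('L')(U, T) = Add(28, Mul(-2, Pow(T, -1), Add(-16, U))) (Function('L')(U, T) = Add(28, Mul(-4, Mul(Add(U, -16), Pow(Add(T, T), -1)))) = Add(28, Mul(-4, Mul(Add(-16, U), Pow(Mul(2, T), -1)))) = Add(28, Mul(-4, Mul(Add(-16, U), Mul(Rational(1, 2), Pow(T, -1))))) = Add(28, Mul(-4, Mul(Rational(1, 2), Pow(T, -1), Add(-16, U)))) = Add(28, Mul(-2, Pow(T, -1), Add(-16, U))))
Function('P')(E, a) = Add(Rational(26, 9), Mul(Rational(1, 9), a), Mul(Rational(248, 9), E)) (Function('P')(E, a) = Add(Mul(Mul(2, Pow(9, -1), Add(16, Mul(-1, 18), Mul(14, 9))), E), Add(Rational(26, 9), Mul(Rational(1, 9), a))) = Add(Mul(Mul(2, Rational(1, 9), Add(16, -18, 126)), E), Add(Rational(26, 9), Mul(Rational(1, 9), a))) = Add(Mul(Mul(2, Rational(1, 9), 124), E), Add(Rational(26, 9), Mul(Rational(1, 9), a))) = Add(Mul(Rational(248, 9), E), Add(Rational(26, 9), Mul(Rational(1, 9), a))) = Add(Rational(26, 9), Mul(Rational(1, 9), a), Mul(Rational(248, 9), E)))
h = -1968
Mul(h, Pow(Function('P')(-94, 210), -1)) = Mul(-1968, Pow(Add(Rational(26, 9), Mul(Rational(1, 9), 210), Mul(Rational(248, 9), -94)), -1)) = Mul(-1968, Pow(Add(Rational(26, 9), Rational(70, 3), Rational(-23312, 9)), -1)) = Mul(-1968, Pow(-2564, -1)) = Mul(-1968, Rational(-1, 2564)) = Rational(492, 641)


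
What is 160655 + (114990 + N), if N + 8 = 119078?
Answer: 394715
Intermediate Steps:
N = 119070 (N = -8 + 119078 = 119070)
160655 + (114990 + N) = 160655 + (114990 + 119070) = 160655 + 234060 = 394715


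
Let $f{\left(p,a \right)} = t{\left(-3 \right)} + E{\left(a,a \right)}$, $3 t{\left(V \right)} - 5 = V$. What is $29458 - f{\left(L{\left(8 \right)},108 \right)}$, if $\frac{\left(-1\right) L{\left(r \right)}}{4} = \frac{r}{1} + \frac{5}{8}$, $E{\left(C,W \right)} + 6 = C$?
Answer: $\frac{88066}{3} \approx 29355.0$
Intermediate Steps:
$E{\left(C,W \right)} = -6 + C$
$L{\left(r \right)} = - \frac{5}{2} - 4 r$ ($L{\left(r \right)} = - 4 \left(\frac{r}{1} + \frac{5}{8}\right) = - 4 \left(r 1 + 5 \cdot \frac{1}{8}\right) = - 4 \left(r + \frac{5}{8}\right) = - 4 \left(\frac{5}{8} + r\right) = - \frac{5}{2} - 4 r$)
$t{\left(V \right)} = \frac{5}{3} + \frac{V}{3}$
$f{\left(p,a \right)} = - \frac{16}{3} + a$ ($f{\left(p,a \right)} = \left(\frac{5}{3} + \frac{1}{3} \left(-3\right)\right) + \left(-6 + a\right) = \left(\frac{5}{3} - 1\right) + \left(-6 + a\right) = \frac{2}{3} + \left(-6 + a\right) = - \frac{16}{3} + a$)
$29458 - f{\left(L{\left(8 \right)},108 \right)} = 29458 - \left(- \frac{16}{3} + 108\right) = 29458 - \frac{308}{3} = \frac{88066}{3}$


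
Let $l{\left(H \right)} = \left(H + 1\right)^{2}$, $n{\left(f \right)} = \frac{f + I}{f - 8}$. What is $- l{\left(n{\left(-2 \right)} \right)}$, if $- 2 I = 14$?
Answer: $- \frac{361}{100} \approx -3.61$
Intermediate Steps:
$I = -7$ ($I = \left(- \frac{1}{2}\right) 14 = -7$)
$n{\left(f \right)} = \frac{-7 + f}{-8 + f}$ ($n{\left(f \right)} = \frac{f - 7}{f - 8} = \frac{-7 + f}{-8 + f}$)
$l{\left(H \right)} = \left(1 + H\right)^{2}$
$- l{\left(n{\left(-2 \right)} \right)} = - \left(1 + \frac{-7 - 2}{-8 - 2}\right)^{2} = - \left(1 + \frac{1}{-10} \left(-9\right)\right)^{2} = - \left(1 - - \frac{9}{10}\right)^{2} = - \left(1 + \frac{9}{10}\right)^{2} = - \left(\frac{19}{10}\right)^{2} = \left(-1\right) \frac{361}{100} = - \frac{361}{100}$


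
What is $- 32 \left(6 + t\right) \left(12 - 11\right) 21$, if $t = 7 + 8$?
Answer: $-14112$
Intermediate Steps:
$t = 15$
$- 32 \left(6 + t\right) \left(12 - 11\right) 21 = - 32 \left(6 + 15\right) \left(12 - 11\right) 21 = - 32 \cdot 21 \cdot 1 \cdot 21 = \left(-32\right) 21 \cdot 21 = \left(-672\right) 21 = -14112$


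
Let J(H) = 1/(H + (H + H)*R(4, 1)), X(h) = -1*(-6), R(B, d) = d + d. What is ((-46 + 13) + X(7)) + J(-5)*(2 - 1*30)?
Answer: -647/25 ≈ -25.880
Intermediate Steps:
R(B, d) = 2*d
X(h) = 6
J(H) = 1/(5*H) (J(H) = 1/(H + (H + H)*(2*1)) = 1/(H + (2*H)*2) = 1/(H + 4*H) = 1/(5*H))
((-46 + 13) + X(7)) + J(-5)*(2 - 1*30) = ((-46 + 13) + 6) + ((⅕)/(-5))*(2 - 1*30) = (-33 + 6) + ((⅕)*(-⅕))*(2 - 30) = -27 - 1/25*(-28) = -27 + 28/25 = -647/25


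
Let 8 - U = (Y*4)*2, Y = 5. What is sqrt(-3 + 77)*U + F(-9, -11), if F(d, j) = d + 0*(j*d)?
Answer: -9 - 32*sqrt(74) ≈ -284.27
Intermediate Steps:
F(d, j) = d (F(d, j) = d + 0*(d*j) = d + 0 = d)
U = -32 (U = 8 - 5*4*2 = 8 - 20*2 = 8 - 1*40 = 8 - 40 = -32)
sqrt(-3 + 77)*U + F(-9, -11) = sqrt(-3 + 77)*(-32) - 9 = sqrt(74)*(-32) - 9 = -32*sqrt(74) - 9 = -9 - 32*sqrt(74)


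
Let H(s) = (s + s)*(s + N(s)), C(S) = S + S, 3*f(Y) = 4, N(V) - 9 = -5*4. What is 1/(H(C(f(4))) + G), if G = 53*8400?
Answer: 9/4006400 ≈ 2.2464e-6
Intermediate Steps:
N(V) = -11 (N(V) = 9 - 5*4 = 9 - 20 = -11)
f(Y) = 4/3 (f(Y) = (1/3)*4 = 4/3)
C(S) = 2*S
G = 445200
H(s) = 2*s*(-11 + s) (H(s) = (s + s)*(s - 11) = (2*s)*(-11 + s) = 2*s*(-11 + s))
1/(H(C(f(4))) + G) = 1/(2*(2*(4/3))*(-11 + 2*(4/3)) + 445200) = 1/(2*(8/3)*(-11 + 8/3) + 445200) = 1/(2*(8/3)*(-25/3) + 445200) = 1/(-400/9 + 445200) = 1/(4006400/9) = 9/4006400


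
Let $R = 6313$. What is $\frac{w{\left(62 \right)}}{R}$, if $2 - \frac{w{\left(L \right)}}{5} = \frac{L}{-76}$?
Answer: $\frac{5}{2242} \approx 0.0022302$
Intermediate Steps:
$w{\left(L \right)} = 10 + \frac{5 L}{76}$ ($w{\left(L \right)} = 10 - 5 \frac{L}{-76} = 10 - 5 L \left(- \frac{1}{76}\right) = 10 - 5 \left(- \frac{L}{76}\right) = 10 + \frac{5 L}{76}$)
$\frac{w{\left(62 \right)}}{R} = \frac{10 + \frac{5}{76} \cdot 62}{6313} = \left(10 + \frac{155}{38}\right) \frac{1}{6313} = \frac{535}{38} \cdot \frac{1}{6313} = \frac{5}{2242}$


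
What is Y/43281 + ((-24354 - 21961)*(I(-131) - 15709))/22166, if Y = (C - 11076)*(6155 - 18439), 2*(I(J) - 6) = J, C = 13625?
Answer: 61829673564443/1918733292 ≈ 32224.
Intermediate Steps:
I(J) = 6 + J/2
Y = -31311916 (Y = (13625 - 11076)*(6155 - 18439) = 2549*(-12284) = -31311916)
Y/43281 + ((-24354 - 21961)*(I(-131) - 15709))/22166 = -31311916/43281 + ((-24354 - 21961)*((6 + (1/2)*(-131)) - 15709))/22166 = -31311916*1/43281 - 46315*((6 - 131/2) - 15709)*(1/22166) = -31311916/43281 - 46315*(-119/2 - 15709)*(1/22166) = -31311916/43281 - 46315*(-31537/2)*(1/22166) = -31311916/43281 + (1460636155/2)*(1/22166) = -31311916/43281 + 1460636155/44332 = 61829673564443/1918733292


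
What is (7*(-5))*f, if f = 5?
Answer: -175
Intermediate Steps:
(7*(-5))*f = (7*(-5))*5 = -35*5 = -175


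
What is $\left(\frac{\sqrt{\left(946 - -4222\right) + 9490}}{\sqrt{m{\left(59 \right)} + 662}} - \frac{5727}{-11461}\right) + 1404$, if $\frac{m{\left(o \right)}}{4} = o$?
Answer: $\frac{16096971}{11461} + \frac{\sqrt{3290721}}{449} \approx 1408.5$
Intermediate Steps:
$m{\left(o \right)} = 4 o$
$\left(\frac{\sqrt{\left(946 - -4222\right) + 9490}}{\sqrt{m{\left(59 \right)} + 662}} - \frac{5727}{-11461}\right) + 1404 = \left(\frac{\sqrt{\left(946 - -4222\right) + 9490}}{\sqrt{4 \cdot 59 + 662}} - \frac{5727}{-11461}\right) + 1404 = \left(\frac{\sqrt{\left(946 + 4222\right) + 9490}}{\sqrt{236 + 662}} - - \frac{5727}{11461}\right) + 1404 = \left(\frac{\sqrt{5168 + 9490}}{\sqrt{898}} + \frac{5727}{11461}\right) + 1404 = \left(\sqrt{14658} \frac{\sqrt{898}}{898} + \frac{5727}{11461}\right) + 1404 = \left(\frac{\sqrt{3290721}}{449} + \frac{5727}{11461}\right) + 1404 = \left(\frac{5727}{11461} + \frac{\sqrt{3290721}}{449}\right) + 1404 = \frac{16096971}{11461} + \frac{\sqrt{3290721}}{449}$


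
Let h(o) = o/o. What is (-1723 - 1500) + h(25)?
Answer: -3222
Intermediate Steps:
h(o) = 1
(-1723 - 1500) + h(25) = (-1723 - 1500) + 1 = -3223 + 1 = -3222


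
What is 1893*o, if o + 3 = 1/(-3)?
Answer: -6310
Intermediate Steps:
o = -10/3 (o = -3 + 1/(-3) = -3 - 1/3 = -10/3 ≈ -3.3333)
1893*o = 1893*(-10/3) = -6310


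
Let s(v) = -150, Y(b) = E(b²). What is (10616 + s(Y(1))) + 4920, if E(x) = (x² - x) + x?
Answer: 15386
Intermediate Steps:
E(x) = x²
Y(b) = b⁴ (Y(b) = (b²)² = b⁴)
(10616 + s(Y(1))) + 4920 = (10616 - 150) + 4920 = 10466 + 4920 = 15386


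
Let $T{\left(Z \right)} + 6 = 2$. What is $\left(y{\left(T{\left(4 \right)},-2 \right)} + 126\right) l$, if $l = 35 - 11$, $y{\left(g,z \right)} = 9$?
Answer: $3240$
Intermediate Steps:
$T{\left(Z \right)} = -4$ ($T{\left(Z \right)} = -6 + 2 = -4$)
$l = 24$ ($l = 35 - 11 = 24$)
$\left(y{\left(T{\left(4 \right)},-2 \right)} + 126\right) l = \left(9 + 126\right) 24 = 135 \cdot 24 = 3240$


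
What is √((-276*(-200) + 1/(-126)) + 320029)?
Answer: √661903942/42 ≈ 612.56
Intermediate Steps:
√((-276*(-200) + 1/(-126)) + 320029) = √((55200 - 1/126) + 320029) = √(6955199/126 + 320029) = √(47278853/126) = √661903942/42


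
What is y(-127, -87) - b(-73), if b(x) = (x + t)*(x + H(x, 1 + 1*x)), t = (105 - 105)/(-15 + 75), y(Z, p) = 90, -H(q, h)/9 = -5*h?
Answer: -241759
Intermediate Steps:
H(q, h) = 45*h (H(q, h) = -(-45)*h = 45*h)
t = 0 (t = 0/60 = 0*(1/60) = 0)
b(x) = x*(45 + 46*x) (b(x) = (x + 0)*(x + 45*(1 + 1*x)) = x*(x + 45*(1 + x)) = x*(x + (45 + 45*x)) = x*(45 + 46*x))
y(-127, -87) - b(-73) = 90 - (-73)*(45 + 46*(-73)) = 90 - (-73)*(45 - 3358) = 90 - (-73)*(-3313) = 90 - 1*241849 = 90 - 241849 = -241759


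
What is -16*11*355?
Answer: -62480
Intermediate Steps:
-16*11*355 = -176*355 = -62480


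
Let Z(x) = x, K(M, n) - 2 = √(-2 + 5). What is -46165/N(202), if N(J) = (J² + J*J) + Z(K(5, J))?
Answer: -3767525650/6660192097 + 46165*√3/6660192097 ≈ -0.56567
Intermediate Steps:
K(M, n) = 2 + √3 (K(M, n) = 2 + √(-2 + 5) = 2 + √3)
N(J) = 2 + √3 + 2*J² (N(J) = (J² + J*J) + (2 + √3) = (J² + J²) + (2 + √3) = 2*J² + (2 + √3) = 2 + √3 + 2*J²)
-46165/N(202) = -46165/(2 + √3 + 2*202²) = -46165/(2 + √3 + 2*40804) = -46165/(2 + √3 + 81608) = -46165/(81610 + √3)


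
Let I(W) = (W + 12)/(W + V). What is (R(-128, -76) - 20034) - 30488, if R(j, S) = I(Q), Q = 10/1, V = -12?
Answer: -50533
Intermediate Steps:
Q = 10 (Q = 10*1 = 10)
I(W) = (12 + W)/(-12 + W) (I(W) = (W + 12)/(W - 12) = (12 + W)/(-12 + W))
R(j, S) = -11 (R(j, S) = (12 + 10)/(-12 + 10) = 22/(-2) = -½*22 = -11)
(R(-128, -76) - 20034) - 30488 = (-11 - 20034) - 30488 = -20045 - 30488 = -50533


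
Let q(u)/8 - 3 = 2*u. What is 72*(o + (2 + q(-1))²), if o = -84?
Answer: 1152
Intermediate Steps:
q(u) = 24 + 16*u (q(u) = 24 + 8*(2*u) = 24 + 16*u)
72*(o + (2 + q(-1))²) = 72*(-84 + (2 + (24 + 16*(-1)))²) = 72*(-84 + (2 + (24 - 16))²) = 72*(-84 + (2 + 8)²) = 72*(-84 + 10²) = 72*(-84 + 100) = 72*16 = 1152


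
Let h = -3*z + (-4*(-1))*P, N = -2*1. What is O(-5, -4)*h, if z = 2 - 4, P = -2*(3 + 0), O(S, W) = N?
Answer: 36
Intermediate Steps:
N = -2
O(S, W) = -2
P = -6 (P = -2*3 = -6)
z = -2
h = -18 (h = -3*(-2) - 4*(-1)*(-6) = 6 + 4*(-6) = 6 - 24 = -18)
O(-5, -4)*h = -2*(-18) = 36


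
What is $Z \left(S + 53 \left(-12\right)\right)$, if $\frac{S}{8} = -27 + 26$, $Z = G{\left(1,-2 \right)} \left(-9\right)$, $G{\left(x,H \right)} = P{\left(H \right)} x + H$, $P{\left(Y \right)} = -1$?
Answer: $-17388$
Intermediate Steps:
$G{\left(x,H \right)} = H - x$ ($G{\left(x,H \right)} = - x + H = H - x$)
$Z = 27$ ($Z = \left(-2 - 1\right) \left(-9\right) = \left(-3\right) \left(-9\right) = 27$)
$S = -8$ ($S = 8 \left(-27 + 26\right) = 8 \left(-1\right) = -8$)
$Z \left(S + 53 \left(-12\right)\right) = 27 \left(-8 + 53 \left(-12\right)\right) = 27 \left(-8 - 636\right) = 27 \left(-644\right) = -17388$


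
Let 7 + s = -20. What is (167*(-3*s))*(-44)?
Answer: -595188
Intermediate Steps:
s = -27 (s = -7 - 20 = -27)
(167*(-3*s))*(-44) = (167*(-3*(-27)))*(-44) = (167*81)*(-44) = 13527*(-44) = -595188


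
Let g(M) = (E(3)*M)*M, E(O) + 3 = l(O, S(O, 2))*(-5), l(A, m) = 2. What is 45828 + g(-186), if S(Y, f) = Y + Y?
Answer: -403920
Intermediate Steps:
S(Y, f) = 2*Y
E(O) = -13 (E(O) = -3 + 2*(-5) = -3 - 10 = -13)
g(M) = -13*M² (g(M) = (-13*M)*M = -13*M²)
45828 + g(-186) = 45828 - 13*(-186)² = 45828 - 13*34596 = 45828 - 449748 = -403920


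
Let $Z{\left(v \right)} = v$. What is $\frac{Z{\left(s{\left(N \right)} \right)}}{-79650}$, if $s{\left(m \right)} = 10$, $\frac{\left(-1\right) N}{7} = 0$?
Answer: $- \frac{1}{7965} \approx -0.00012555$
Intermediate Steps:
$N = 0$ ($N = \left(-7\right) 0 = 0$)
$\frac{Z{\left(s{\left(N \right)} \right)}}{-79650} = \frac{10}{-79650} = 10 \left(- \frac{1}{79650}\right) = - \frac{1}{7965}$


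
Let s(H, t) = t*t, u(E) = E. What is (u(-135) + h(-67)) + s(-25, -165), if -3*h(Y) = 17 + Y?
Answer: 81320/3 ≈ 27107.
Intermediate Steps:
s(H, t) = t**2
h(Y) = -17/3 - Y/3 (h(Y) = -(17 + Y)/3 = -17/3 - Y/3)
(u(-135) + h(-67)) + s(-25, -165) = (-135 + (-17/3 - 1/3*(-67))) + (-165)**2 = (-135 + (-17/3 + 67/3)) + 27225 = (-135 + 50/3) + 27225 = -355/3 + 27225 = 81320/3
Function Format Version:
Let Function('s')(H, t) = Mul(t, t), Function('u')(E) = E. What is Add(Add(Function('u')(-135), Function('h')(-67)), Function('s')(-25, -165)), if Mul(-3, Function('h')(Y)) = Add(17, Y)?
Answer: Rational(81320, 3) ≈ 27107.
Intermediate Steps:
Function('s')(H, t) = Pow(t, 2)
Function('h')(Y) = Add(Rational(-17, 3), Mul(Rational(-1, 3), Y)) (Function('h')(Y) = Mul(Rational(-1, 3), Add(17, Y)) = Add(Rational(-17, 3), Mul(Rational(-1, 3), Y)))
Add(Add(Function('u')(-135), Function('h')(-67)), Function('s')(-25, -165)) = Add(Add(-135, Add(Rational(-17, 3), Mul(Rational(-1, 3), -67))), Pow(-165, 2)) = Add(Add(-135, Add(Rational(-17, 3), Rational(67, 3))), 27225) = Add(Add(-135, Rational(50, 3)), 27225) = Add(Rational(-355, 3), 27225) = Rational(81320, 3)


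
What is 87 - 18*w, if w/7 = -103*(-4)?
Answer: -51825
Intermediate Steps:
w = 2884 (w = 7*(-103*(-4)) = 7*412 = 2884)
87 - 18*w = 87 - 18*2884 = 87 - 51912 = -51825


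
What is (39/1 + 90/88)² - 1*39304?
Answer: -72991423/1936 ≈ -37702.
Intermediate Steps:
(39/1 + 90/88)² - 1*39304 = (39*1 + 90*(1/88))² - 39304 = (39 + 45/44)² - 39304 = (1761/44)² - 39304 = 3101121/1936 - 39304 = -72991423/1936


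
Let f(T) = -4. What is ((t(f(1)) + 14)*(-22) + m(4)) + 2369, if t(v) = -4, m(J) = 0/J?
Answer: 2149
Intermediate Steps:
m(J) = 0
((t(f(1)) + 14)*(-22) + m(4)) + 2369 = ((-4 + 14)*(-22) + 0) + 2369 = (10*(-22) + 0) + 2369 = (-220 + 0) + 2369 = -220 + 2369 = 2149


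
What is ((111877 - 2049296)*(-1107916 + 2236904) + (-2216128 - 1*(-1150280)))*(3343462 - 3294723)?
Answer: -106607977993678980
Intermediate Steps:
((111877 - 2049296)*(-1107916 + 2236904) + (-2216128 - 1*(-1150280)))*(3343462 - 3294723) = (-1937419*1128988 + (-2216128 + 1150280))*48739 = (-2187322801972 - 1065848)*48739 = -2187323867820*48739 = -106607977993678980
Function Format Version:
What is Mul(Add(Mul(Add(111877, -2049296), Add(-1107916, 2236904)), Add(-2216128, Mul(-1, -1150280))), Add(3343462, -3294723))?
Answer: -106607977993678980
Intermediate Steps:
Mul(Add(Mul(Add(111877, -2049296), Add(-1107916, 2236904)), Add(-2216128, Mul(-1, -1150280))), Add(3343462, -3294723)) = Mul(Add(Mul(-1937419, 1128988), Add(-2216128, 1150280)), 48739) = Mul(Add(-2187322801972, -1065848), 48739) = Mul(-2187323867820, 48739) = -106607977993678980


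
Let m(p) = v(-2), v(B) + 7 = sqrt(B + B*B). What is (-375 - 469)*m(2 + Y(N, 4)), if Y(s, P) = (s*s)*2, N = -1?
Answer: 5908 - 844*sqrt(2) ≈ 4714.4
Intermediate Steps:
v(B) = -7 + sqrt(B + B**2) (v(B) = -7 + sqrt(B + B*B) = -7 + sqrt(B + B**2))
Y(s, P) = 2*s**2 (Y(s, P) = s**2*2 = 2*s**2)
m(p) = -7 + sqrt(2) (m(p) = -7 + sqrt(-2*(1 - 2)) = -7 + sqrt(-2*(-1)) = -7 + sqrt(2))
(-375 - 469)*m(2 + Y(N, 4)) = (-375 - 469)*(-7 + sqrt(2)) = -844*(-7 + sqrt(2)) = 5908 - 844*sqrt(2)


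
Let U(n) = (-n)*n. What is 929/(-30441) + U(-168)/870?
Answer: -143329169/4413945 ≈ -32.472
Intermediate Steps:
U(n) = -n**2
929/(-30441) + U(-168)/870 = 929/(-30441) - 1*(-168)**2/870 = 929*(-1/30441) - 1*28224*(1/870) = -929/30441 - 28224*1/870 = -929/30441 - 4704/145 = -143329169/4413945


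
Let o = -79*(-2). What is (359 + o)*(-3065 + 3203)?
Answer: 71346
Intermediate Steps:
o = 158
(359 + o)*(-3065 + 3203) = (359 + 158)*(-3065 + 3203) = 517*138 = 71346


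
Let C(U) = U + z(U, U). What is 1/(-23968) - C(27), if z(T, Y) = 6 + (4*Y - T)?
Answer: -2732353/23968 ≈ -114.00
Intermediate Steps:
z(T, Y) = 6 - T + 4*Y (z(T, Y) = 6 + (-T + 4*Y) = 6 - T + 4*Y)
C(U) = 6 + 4*U (C(U) = U + (6 - U + 4*U) = U + (6 + 3*U) = 6 + 4*U)
1/(-23968) - C(27) = 1/(-23968) - (6 + 4*27) = -1/23968 - (6 + 108) = -1/23968 - 1*114 = -1/23968 - 114 = -2732353/23968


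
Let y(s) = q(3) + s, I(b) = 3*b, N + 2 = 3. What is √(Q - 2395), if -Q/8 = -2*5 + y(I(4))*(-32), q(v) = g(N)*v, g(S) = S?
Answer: 5*√61 ≈ 39.051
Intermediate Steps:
N = 1 (N = -2 + 3 = 1)
q(v) = v (q(v) = 1*v = v)
y(s) = 3 + s
Q = 3920 (Q = -8*(-2*5 + (3 + 3*4)*(-32)) = -8*(-10 + (3 + 12)*(-32)) = -8*(-10 + 15*(-32)) = -8*(-10 - 480) = -8*(-490) = 3920)
√(Q - 2395) = √(3920 - 2395) = √1525 = 5*√61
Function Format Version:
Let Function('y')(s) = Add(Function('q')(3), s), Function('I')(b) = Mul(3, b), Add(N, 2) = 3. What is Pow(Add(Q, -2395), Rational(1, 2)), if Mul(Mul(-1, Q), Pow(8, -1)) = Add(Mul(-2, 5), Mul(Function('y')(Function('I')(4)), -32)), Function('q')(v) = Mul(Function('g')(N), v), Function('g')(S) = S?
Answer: Mul(5, Pow(61, Rational(1, 2))) ≈ 39.051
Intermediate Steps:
N = 1 (N = Add(-2, 3) = 1)
Function('q')(v) = v (Function('q')(v) = Mul(1, v) = v)
Function('y')(s) = Add(3, s)
Q = 3920 (Q = Mul(-8, Add(Mul(-2, 5), Mul(Add(3, Mul(3, 4)), -32))) = Mul(-8, Add(-10, Mul(Add(3, 12), -32))) = Mul(-8, Add(-10, Mul(15, -32))) = Mul(-8, Add(-10, -480)) = Mul(-8, -490) = 3920)
Pow(Add(Q, -2395), Rational(1, 2)) = Pow(Add(3920, -2395), Rational(1, 2)) = Pow(1525, Rational(1, 2)) = Mul(5, Pow(61, Rational(1, 2)))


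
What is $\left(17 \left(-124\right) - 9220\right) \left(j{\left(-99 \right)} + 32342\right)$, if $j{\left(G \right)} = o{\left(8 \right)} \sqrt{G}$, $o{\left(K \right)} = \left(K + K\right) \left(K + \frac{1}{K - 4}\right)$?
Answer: $-366370176 - 4485888 i \sqrt{11} \approx -3.6637 \cdot 10^{8} - 1.4878 \cdot 10^{7} i$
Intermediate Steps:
$o{\left(K \right)} = 2 K \left(K + \frac{1}{-4 + K}\right)$
$j{\left(G \right)} = 132 \sqrt{G}$ ($j{\left(G \right)} = 2 \cdot 8 \frac{1}{-4 + 8} \left(1 + 8^{2} - 32\right) \sqrt{G} = 2 \cdot 8 \cdot \frac{1}{4} \left(1 + 64 - 32\right) \sqrt{G} = 2 \cdot 8 \cdot \frac{1}{4} \cdot 33 \sqrt{G} = 132 \sqrt{G}$)
$\left(17 \left(-124\right) - 9220\right) \left(j{\left(-99 \right)} + 32342\right) = \left(17 \left(-124\right) - 9220\right) \left(132 \sqrt{-99} + 32342\right) = \left(-2108 - 9220\right) \left(132 \cdot 3 i \sqrt{11} + 32342\right) = - 11328 \left(396 i \sqrt{11} + 32342\right) = - 11328 \left(32342 + 396 i \sqrt{11}\right) = -366370176 - 4485888 i \sqrt{11}$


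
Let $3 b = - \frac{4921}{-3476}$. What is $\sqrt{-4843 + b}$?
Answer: $\frac{i \sqrt{131647980981}}{5214} \approx 69.588 i$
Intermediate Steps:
$b = \frac{4921}{10428}$ ($b = \frac{\left(-4921\right) \frac{1}{-3476}}{3} = \frac{\left(-4921\right) \left(- \frac{1}{3476}\right)}{3} = \frac{1}{3} \cdot \frac{4921}{3476} = \frac{4921}{10428} \approx 0.4719$)
$\sqrt{-4843 + b} = \sqrt{-4843 + \frac{4921}{10428}} = \sqrt{- \frac{50497883}{10428}} = \frac{i \sqrt{131647980981}}{5214}$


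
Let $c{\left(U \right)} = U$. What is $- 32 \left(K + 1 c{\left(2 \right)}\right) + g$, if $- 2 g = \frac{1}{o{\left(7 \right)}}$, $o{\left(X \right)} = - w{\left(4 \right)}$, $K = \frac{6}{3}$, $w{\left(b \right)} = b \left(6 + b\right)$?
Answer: $- \frac{10239}{80} \approx -127.99$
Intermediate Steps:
$K = 2$ ($K = 6 \cdot \frac{1}{3} = 2$)
$o{\left(X \right)} = -40$ ($o{\left(X \right)} = - 4 \left(6 + 4\right) = - 4 \cdot 10 = \left(-1\right) 40 = -40$)
$g = \frac{1}{80}$ ($g = - \frac{1}{2 \left(-40\right)} = \left(- \frac{1}{2}\right) \left(- \frac{1}{40}\right) = \frac{1}{80} \approx 0.0125$)
$- 32 \left(K + 1 c{\left(2 \right)}\right) + g = - 32 \left(2 + 1 \cdot 2\right) + \frac{1}{80} = - 32 \left(2 + 2\right) + \frac{1}{80} = \left(-32\right) 4 + \frac{1}{80} = -128 + \frac{1}{80} = - \frac{10239}{80}$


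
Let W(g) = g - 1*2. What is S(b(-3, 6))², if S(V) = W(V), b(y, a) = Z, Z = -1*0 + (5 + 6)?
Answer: 81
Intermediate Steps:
W(g) = -2 + g (W(g) = g - 2 = -2 + g)
Z = 11 (Z = 0 + 11 = 11)
b(y, a) = 11
S(V) = -2 + V
S(b(-3, 6))² = (-2 + 11)² = 9² = 81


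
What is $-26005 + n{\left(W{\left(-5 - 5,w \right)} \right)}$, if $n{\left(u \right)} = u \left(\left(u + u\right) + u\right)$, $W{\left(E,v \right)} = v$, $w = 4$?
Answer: $-25957$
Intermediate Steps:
$n{\left(u \right)} = 3 u^{2}$ ($n{\left(u \right)} = u \left(2 u + u\right) = u 3 u = 3 u^{2}$)
$-26005 + n{\left(W{\left(-5 - 5,w \right)} \right)} = -26005 + 3 \cdot 4^{2} = -26005 + 3 \cdot 16 = -26005 + 48 = -25957$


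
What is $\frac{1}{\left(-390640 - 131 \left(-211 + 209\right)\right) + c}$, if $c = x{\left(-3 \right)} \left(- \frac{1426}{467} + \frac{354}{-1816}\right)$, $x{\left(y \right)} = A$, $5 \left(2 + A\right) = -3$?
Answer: $- \frac{2120180}{827653720969} \approx -2.5617 \cdot 10^{-6}$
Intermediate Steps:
$A = - \frac{13}{5}$ ($A = -2 + \frac{1}{5} \left(-3\right) = -2 - \frac{3}{5} = - \frac{13}{5} \approx -2.6$)
$x{\left(y \right)} = - \frac{13}{5}$
$c = \frac{17907071}{2120180}$ ($c = - \frac{13 \left(- \frac{1426}{467} + \frac{354}{-1816}\right)}{5} = - \frac{13 \left(\left(-1426\right) \frac{1}{467} + 354 \left(- \frac{1}{1816}\right)\right)}{5} = - \frac{13 \left(- \frac{1426}{467} - \frac{177}{908}\right)}{5} = \left(- \frac{13}{5}\right) \left(- \frac{1377467}{424036}\right) = \frac{17907071}{2120180} \approx 8.446$)
$\frac{1}{\left(-390640 - 131 \left(-211 + 209\right)\right) + c} = \frac{1}{\left(-390640 - 131 \left(-211 + 209\right)\right) + \frac{17907071}{2120180}} = \frac{1}{\left(-390640 - 131 \left(-2\right)\right) + \frac{17907071}{2120180}} = \frac{1}{\left(-390640 - -262\right) + \frac{17907071}{2120180}} = \frac{1}{\left(-390640 + 262\right) + \frac{17907071}{2120180}} = \frac{1}{-390378 + \frac{17907071}{2120180}} = \frac{1}{- \frac{827653720969}{2120180}} = - \frac{2120180}{827653720969}$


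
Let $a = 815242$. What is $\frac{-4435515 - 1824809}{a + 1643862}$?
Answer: $- \frac{1565081}{614776} \approx -2.5458$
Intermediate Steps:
$\frac{-4435515 - 1824809}{a + 1643862} = \frac{-4435515 - 1824809}{815242 + 1643862} = - \frac{6260324}{2459104} = \left(-6260324\right) \frac{1}{2459104} = - \frac{1565081}{614776}$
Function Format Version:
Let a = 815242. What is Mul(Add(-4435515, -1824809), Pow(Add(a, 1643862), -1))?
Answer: Rational(-1565081, 614776) ≈ -2.5458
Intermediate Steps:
Mul(Add(-4435515, -1824809), Pow(Add(a, 1643862), -1)) = Mul(Add(-4435515, -1824809), Pow(Add(815242, 1643862), -1)) = Mul(-6260324, Pow(2459104, -1)) = Mul(-6260324, Rational(1, 2459104)) = Rational(-1565081, 614776)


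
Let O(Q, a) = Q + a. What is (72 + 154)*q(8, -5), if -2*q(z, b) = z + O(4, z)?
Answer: -2260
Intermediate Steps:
q(z, b) = -2 - z (q(z, b) = -(z + (4 + z))/2 = -(4 + 2*z)/2 = -2 - z)
(72 + 154)*q(8, -5) = (72 + 154)*(-2 - 1*8) = 226*(-2 - 8) = 226*(-10) = -2260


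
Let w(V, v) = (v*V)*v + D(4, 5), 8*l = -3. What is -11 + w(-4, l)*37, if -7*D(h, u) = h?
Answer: -5931/112 ≈ -52.955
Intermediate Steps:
l = -3/8 (l = (⅛)*(-3) = -3/8 ≈ -0.37500)
D(h, u) = -h/7
w(V, v) = -4/7 + V*v² (w(V, v) = (v*V)*v - ⅐*4 = (V*v)*v - 4/7 = V*v² - 4/7 = -4/7 + V*v²)
-11 + w(-4, l)*37 = -11 + (-4/7 - 4*(-3/8)²)*37 = -11 + (-4/7 - 4*9/64)*37 = -11 + (-4/7 - 9/16)*37 = -11 - 127/112*37 = -11 - 4699/112 = -5931/112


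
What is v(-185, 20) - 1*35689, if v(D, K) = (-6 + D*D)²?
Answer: 1170904272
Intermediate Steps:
v(D, K) = (-6 + D²)²
v(-185, 20) - 1*35689 = (-6 + (-185)²)² - 1*35689 = (-6 + 34225)² - 35689 = 34219² - 35689 = 1170939961 - 35689 = 1170904272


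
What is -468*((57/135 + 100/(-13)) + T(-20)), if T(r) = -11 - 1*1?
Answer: 45092/5 ≈ 9018.4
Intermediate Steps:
T(r) = -12 (T(r) = -11 - 1 = -12)
-468*((57/135 + 100/(-13)) + T(-20)) = -468*((57/135 + 100/(-13)) - 12) = -468*((57*(1/135) + 100*(-1/13)) - 12) = -468*((19/45 - 100/13) - 12) = -468*(-4253/585 - 12) = -468*(-11273/585) = 45092/5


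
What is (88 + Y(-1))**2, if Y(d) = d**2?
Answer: 7921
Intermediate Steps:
(88 + Y(-1))**2 = (88 + (-1)**2)**2 = (88 + 1)**2 = 89**2 = 7921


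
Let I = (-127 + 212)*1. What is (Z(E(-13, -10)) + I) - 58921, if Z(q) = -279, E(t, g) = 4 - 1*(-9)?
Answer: -59115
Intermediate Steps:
E(t, g) = 13 (E(t, g) = 4 + 9 = 13)
I = 85 (I = 85*1 = 85)
(Z(E(-13, -10)) + I) - 58921 = (-279 + 85) - 58921 = -194 - 58921 = -59115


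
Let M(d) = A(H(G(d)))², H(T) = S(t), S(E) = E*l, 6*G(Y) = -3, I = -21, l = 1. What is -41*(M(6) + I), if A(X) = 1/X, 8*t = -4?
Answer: 697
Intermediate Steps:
t = -½ (t = (⅛)*(-4) = -½ ≈ -0.50000)
G(Y) = -½ (G(Y) = (⅙)*(-3) = -½)
S(E) = E (S(E) = E*1 = E)
H(T) = -½
A(X) = 1/X
M(d) = 4 (M(d) = (1/(-½))² = (-2)² = 4)
-41*(M(6) + I) = -41*(4 - 21) = -41*(-17) = 697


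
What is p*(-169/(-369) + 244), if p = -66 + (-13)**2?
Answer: 9291115/369 ≈ 25179.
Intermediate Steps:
p = 103 (p = -66 + 169 = 103)
p*(-169/(-369) + 244) = 103*(-169/(-369) + 244) = 103*(-169*(-1/369) + 244) = 103*(169/369 + 244) = 103*(90205/369) = 9291115/369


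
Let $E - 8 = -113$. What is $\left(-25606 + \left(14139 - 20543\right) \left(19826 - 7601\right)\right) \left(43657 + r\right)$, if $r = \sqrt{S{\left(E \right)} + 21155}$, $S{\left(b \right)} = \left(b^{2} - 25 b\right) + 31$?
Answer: $-3418976388442 - 156629012 \sqrt{8709} \approx -3.4336 \cdot 10^{12}$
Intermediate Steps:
$E = -105$ ($E = 8 - 113 = -105$)
$S{\left(b \right)} = 31 + b^{2} - 25 b$
$r = 2 \sqrt{8709}$ ($r = \sqrt{\left(31 + \left(-105\right)^{2} - -2625\right) + 21155} = \sqrt{\left(31 + 11025 + 2625\right) + 21155} = \sqrt{13681 + 21155} = \sqrt{34836} = 2 \sqrt{8709} \approx 186.64$)
$\left(-25606 + \left(14139 - 20543\right) \left(19826 - 7601\right)\right) \left(43657 + r\right) = \left(-25606 + \left(14139 - 20543\right) \left(19826 - 7601\right)\right) \left(43657 + 2 \sqrt{8709}\right) = \left(-25606 - 78288900\right) \left(43657 + 2 \sqrt{8709}\right) = - 78314506 \left(43657 + 2 \sqrt{8709}\right) = -3418976388442 - 156629012 \sqrt{8709}$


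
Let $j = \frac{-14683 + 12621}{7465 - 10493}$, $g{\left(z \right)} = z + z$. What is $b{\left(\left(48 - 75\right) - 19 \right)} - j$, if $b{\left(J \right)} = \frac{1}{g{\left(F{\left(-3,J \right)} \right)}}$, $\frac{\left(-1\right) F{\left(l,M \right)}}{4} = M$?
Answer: $- \frac{188947}{278576} \approx -0.67826$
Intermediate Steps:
$F{\left(l,M \right)} = - 4 M$
$g{\left(z \right)} = 2 z$
$b{\left(J \right)} = - \frac{1}{8 J}$ ($b{\left(J \right)} = \frac{1}{2 \left(- 4 J\right)} = \frac{1}{\left(-8\right) J} = - \frac{1}{8 J}$)
$j = \frac{1031}{1514}$ ($j = - \frac{2062}{-3028} = \left(-2062\right) \left(- \frac{1}{3028}\right) = \frac{1031}{1514} \approx 0.68098$)
$b{\left(\left(48 - 75\right) - 19 \right)} - j = - \frac{1}{8 \left(\left(48 - 75\right) - 19\right)} - \frac{1031}{1514} = - \frac{1}{8 \left(-27 - 19\right)} - \frac{1031}{1514} = - \frac{1}{8 \left(-46\right)} - \frac{1031}{1514} = \left(- \frac{1}{8}\right) \left(- \frac{1}{46}\right) - \frac{1031}{1514} = \frac{1}{368} - \frac{1031}{1514} = - \frac{188947}{278576}$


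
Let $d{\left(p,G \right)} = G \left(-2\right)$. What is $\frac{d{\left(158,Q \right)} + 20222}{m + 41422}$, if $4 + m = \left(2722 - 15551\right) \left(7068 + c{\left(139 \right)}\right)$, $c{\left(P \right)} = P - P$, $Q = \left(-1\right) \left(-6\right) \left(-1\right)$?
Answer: $- \frac{10117}{45316977} \approx -0.00022325$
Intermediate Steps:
$Q = -6$ ($Q = 6 \left(-1\right) = -6$)
$d{\left(p,G \right)} = - 2 G$
$c{\left(P \right)} = 0$
$m = -90675376$ ($m = -4 + \left(2722 - 15551\right) \left(7068 + 0\right) = -4 - 90675372 = -90675376$)
$\frac{d{\left(158,Q \right)} + 20222}{m + 41422} = \frac{\left(-2\right) \left(-6\right) + 20222}{-90675376 + 41422} = \frac{12 + 20222}{-90633954} = 20234 \left(- \frac{1}{90633954}\right) = - \frac{10117}{45316977}$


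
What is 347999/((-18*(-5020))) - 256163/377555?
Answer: 21648374753/6823173960 ≈ 3.1728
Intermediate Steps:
347999/((-18*(-5020))) - 256163/377555 = 347999/90360 - 256163*1/377555 = 347999*(1/90360) - 256163/377555 = 347999/90360 - 256163/377555 = 21648374753/6823173960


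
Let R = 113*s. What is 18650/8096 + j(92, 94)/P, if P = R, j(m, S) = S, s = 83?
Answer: 87839687/37966192 ≈ 2.3136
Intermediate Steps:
R = 9379 (R = 113*83 = 9379)
P = 9379
18650/8096 + j(92, 94)/P = 18650/8096 + 94/9379 = 18650*(1/8096) + 94*(1/9379) = 9325/4048 + 94/9379 = 87839687/37966192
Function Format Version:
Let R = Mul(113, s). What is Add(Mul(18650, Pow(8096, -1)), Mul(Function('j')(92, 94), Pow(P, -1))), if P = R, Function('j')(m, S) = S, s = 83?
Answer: Rational(87839687, 37966192) ≈ 2.3136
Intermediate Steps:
R = 9379 (R = Mul(113, 83) = 9379)
P = 9379
Add(Mul(18650, Pow(8096, -1)), Mul(Function('j')(92, 94), Pow(P, -1))) = Add(Mul(18650, Pow(8096, -1)), Mul(94, Pow(9379, -1))) = Add(Mul(18650, Rational(1, 8096)), Mul(94, Rational(1, 9379))) = Add(Rational(9325, 4048), Rational(94, 9379)) = Rational(87839687, 37966192)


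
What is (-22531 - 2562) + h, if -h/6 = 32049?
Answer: -217387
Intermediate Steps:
h = -192294 (h = -6*32049 = -192294)
(-22531 - 2562) + h = (-22531 - 2562) - 192294 = -25093 - 192294 = -217387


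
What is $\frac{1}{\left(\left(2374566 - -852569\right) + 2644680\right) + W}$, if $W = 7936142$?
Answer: $\frac{1}{13807957} \approx 7.2422 \cdot 10^{-8}$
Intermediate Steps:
$\frac{1}{\left(\left(2374566 - -852569\right) + 2644680\right) + W} = \frac{1}{\left(\left(2374566 - -852569\right) + 2644680\right) + 7936142} = \frac{1}{\left(\left(2374566 + 852569\right) + 2644680\right) + 7936142} = \frac{1}{\left(3227135 + 2644680\right) + 7936142} = \frac{1}{5871815 + 7936142} = \frac{1}{13807957}$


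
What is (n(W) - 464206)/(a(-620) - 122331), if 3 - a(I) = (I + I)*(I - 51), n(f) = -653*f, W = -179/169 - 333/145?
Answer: 5660835267/11693393920 ≈ 0.48411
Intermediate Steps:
W = -82232/24505 (W = -179*1/169 - 333*1/145 = -179/169 - 333/145 = -82232/24505 ≈ -3.3557)
a(I) = 3 - 2*I*(-51 + I) (a(I) = 3 - (I + I)*(I - 51) = 3 - 2*I*(-51 + I))
(n(W) - 464206)/(a(-620) - 122331) = (-653*(-82232/24505) - 464206)/((3 - 2*(-620)² + 102*(-620)) - 122331) = (53697496/24505 - 464206)/((3 - 2*384400 - 63240) - 122331) = -11321670534/(24505*((3 - 768800 - 63240) - 122331)) = -11321670534/(24505*(-832037 - 122331)) = -11321670534/24505/(-954368) = -11321670534/24505*(-1/954368) = 5660835267/11693393920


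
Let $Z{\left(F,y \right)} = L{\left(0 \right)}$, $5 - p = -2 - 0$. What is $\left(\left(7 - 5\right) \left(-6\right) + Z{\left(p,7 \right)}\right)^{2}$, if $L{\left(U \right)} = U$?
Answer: $144$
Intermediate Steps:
$p = 7$ ($p = 5 - \left(-2 - 0\right) = 5 - \left(-2 + 0\right) = 5 - -2 = 5 + 2 = 7$)
$Z{\left(F,y \right)} = 0$
$\left(\left(7 - 5\right) \left(-6\right) + Z{\left(p,7 \right)}\right)^{2} = \left(\left(7 - 5\right) \left(-6\right) + 0\right)^{2} = \left(2 \left(-6\right) + 0\right)^{2} = \left(-12 + 0\right)^{2} = \left(-12\right)^{2} = 144$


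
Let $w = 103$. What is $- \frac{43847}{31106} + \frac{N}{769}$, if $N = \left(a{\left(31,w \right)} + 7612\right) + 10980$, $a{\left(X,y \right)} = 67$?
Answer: $\frac{546688511}{23920514} \approx 22.854$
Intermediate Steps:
$N = 18659$ ($N = \left(67 + 7612\right) + 10980 = 7679 + 10980 = 18659$)
$- \frac{43847}{31106} + \frac{N}{769} = - \frac{43847}{31106} + \frac{18659}{769} = \frac{546688511}{23920514}$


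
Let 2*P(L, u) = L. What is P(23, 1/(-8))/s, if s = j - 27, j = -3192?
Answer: -23/6438 ≈ -0.0035725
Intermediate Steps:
P(L, u) = L/2
s = -3219 (s = -3192 - 27 = -3219)
P(23, 1/(-8))/s = ((1/2)*23)/(-3219) = (23/2)*(-1/3219) = -23/6438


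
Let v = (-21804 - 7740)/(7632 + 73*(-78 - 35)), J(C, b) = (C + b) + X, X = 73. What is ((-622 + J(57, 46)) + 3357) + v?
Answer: 1825631/617 ≈ 2958.9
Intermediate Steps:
J(C, b) = 73 + C + b (J(C, b) = (C + b) + 73 = 73 + C + b)
v = 29544/617 (v = -29544/(7632 + 73*(-113)) = -29544/(7632 - 8249) = -29544/(-617) = -29544*(-1/617) = 29544/617 ≈ 47.883)
((-622 + J(57, 46)) + 3357) + v = ((-622 + (73 + 57 + 46)) + 3357) + 29544/617 = ((-622 + 176) + 3357) + 29544/617 = (-446 + 3357) + 29544/617 = 2911 + 29544/617 = 1825631/617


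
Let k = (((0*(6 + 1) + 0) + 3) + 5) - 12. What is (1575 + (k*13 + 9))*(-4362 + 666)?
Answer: -5662272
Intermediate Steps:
k = -4 (k = (((0*7 + 0) + 3) + 5) - 12 = (((0 + 0) + 3) + 5) - 12 = ((0 + 3) + 5) - 12 = (3 + 5) - 12 = 8 - 12 = -4)
(1575 + (k*13 + 9))*(-4362 + 666) = (1575 + (-4*13 + 9))*(-4362 + 666) = (1575 + (-52 + 9))*(-3696) = (1575 - 43)*(-3696) = 1532*(-3696) = -5662272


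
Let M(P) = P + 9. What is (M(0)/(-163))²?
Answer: 81/26569 ≈ 0.0030487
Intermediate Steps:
M(P) = 9 + P
(M(0)/(-163))² = ((9 + 0)/(-163))² = (9*(-1/163))² = (-9/163)² = 81/26569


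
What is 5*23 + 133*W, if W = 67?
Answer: 9026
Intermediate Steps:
5*23 + 133*W = 5*23 + 133*67 = 115 + 8911 = 9026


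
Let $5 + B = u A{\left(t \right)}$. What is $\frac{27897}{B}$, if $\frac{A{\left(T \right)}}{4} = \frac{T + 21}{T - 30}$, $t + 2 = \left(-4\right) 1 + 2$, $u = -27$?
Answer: $\frac{27897}{49} \approx 569.33$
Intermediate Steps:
$t = -4$ ($t = -2 + \left(\left(-4\right) 1 + 2\right) = -2 + \left(-4 + 2\right) = -2 - 2 = -4$)
$A{\left(T \right)} = \frac{4 \left(21 + T\right)}{-30 + T}$ ($A{\left(T \right)} = 4 \frac{T + 21}{T - 30} = 4 \frac{21 + T}{-30 + T} = \frac{4 \left(21 + T\right)}{-30 + T}$)
$B = 49$ ($B = -5 - 27 \frac{4 \left(21 - 4\right)}{-30 - 4} = -5 - 27 \cdot 4 \frac{1}{-34} \cdot 17 = -5 - 27 \cdot 4 \left(- \frac{1}{34}\right) 17 = -5 - -54 = -5 + 54 = 49$)
$\frac{27897}{B} = \frac{27897}{49}$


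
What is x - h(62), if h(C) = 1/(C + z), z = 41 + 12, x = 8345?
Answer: 959674/115 ≈ 8345.0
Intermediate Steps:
z = 53
h(C) = 1/(53 + C) (h(C) = 1/(C + 53) = 1/(53 + C))
x - h(62) = 8345 - 1/(53 + 62) = 8345 - 1/115 = 959674/115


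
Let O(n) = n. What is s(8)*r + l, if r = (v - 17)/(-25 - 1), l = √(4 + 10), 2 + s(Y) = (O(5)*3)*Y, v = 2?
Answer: 885/13 + √14 ≈ 71.819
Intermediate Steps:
s(Y) = -2 + 15*Y (s(Y) = -2 + (5*3)*Y = -2 + 15*Y)
l = √14 ≈ 3.7417
r = 15/26 (r = (2 - 17)/(-25 - 1) = -15/(-26) = -15*(-1/26) = 15/26 ≈ 0.57692)
s(8)*r + l = (-2 + 15*8)*(15/26) + √14 = (-2 + 120)*(15/26) + √14 = 118*(15/26) + √14 = 885/13 + √14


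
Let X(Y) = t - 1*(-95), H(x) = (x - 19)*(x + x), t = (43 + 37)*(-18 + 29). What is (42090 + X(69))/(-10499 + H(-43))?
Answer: -43065/5167 ≈ -8.3346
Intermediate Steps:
t = 880 (t = 80*11 = 880)
H(x) = 2*x*(-19 + x) (H(x) = (-19 + x)*(2*x) = 2*x*(-19 + x))
X(Y) = 975 (X(Y) = 880 - 1*(-95) = 880 + 95 = 975)
(42090 + X(69))/(-10499 + H(-43)) = (42090 + 975)/(-10499 + 2*(-43)*(-19 - 43)) = 43065/(-10499 + 2*(-43)*(-62)) = 43065/(-10499 + 5332) = 43065/(-5167) = 43065*(-1/5167) = -43065/5167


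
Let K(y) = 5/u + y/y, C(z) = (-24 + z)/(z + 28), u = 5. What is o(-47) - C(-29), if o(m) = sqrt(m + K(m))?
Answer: -53 + 3*I*sqrt(5) ≈ -53.0 + 6.7082*I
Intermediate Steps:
C(z) = (-24 + z)/(28 + z)
K(y) = 2 (K(y) = 5/5 + y/y = 5*(1/5) + 1 = 1 + 1 = 2)
o(m) = sqrt(2 + m) (o(m) = sqrt(m + 2) = sqrt(2 + m))
o(-47) - C(-29) = sqrt(2 - 47) - (-24 - 29)/(28 - 29) = sqrt(-45) - (-53)/(-1) = 3*I*sqrt(5) - (-1)*(-53) = 3*I*sqrt(5) - 1*53 = 3*I*sqrt(5) - 53 = -53 + 3*I*sqrt(5)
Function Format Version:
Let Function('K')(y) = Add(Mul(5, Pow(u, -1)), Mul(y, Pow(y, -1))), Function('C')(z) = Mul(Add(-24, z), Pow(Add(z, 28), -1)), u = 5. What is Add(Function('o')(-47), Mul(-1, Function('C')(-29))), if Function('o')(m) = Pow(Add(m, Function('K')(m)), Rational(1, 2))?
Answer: Add(-53, Mul(3, I, Pow(5, Rational(1, 2)))) ≈ Add(-53.000, Mul(6.7082, I))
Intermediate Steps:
Function('C')(z) = Mul(Pow(Add(28, z), -1), Add(-24, z)) (Function('C')(z) = Mul(Add(-24, z), Pow(Add(28, z), -1)) = Mul(Pow(Add(28, z), -1), Add(-24, z)))
Function('K')(y) = 2 (Function('K')(y) = Add(Mul(5, Pow(5, -1)), Mul(y, Pow(y, -1))) = Add(Mul(5, Rational(1, 5)), 1) = Add(1, 1) = 2)
Function('o')(m) = Pow(Add(2, m), Rational(1, 2)) (Function('o')(m) = Pow(Add(m, 2), Rational(1, 2)) = Pow(Add(2, m), Rational(1, 2)))
Add(Function('o')(-47), Mul(-1, Function('C')(-29))) = Add(Pow(Add(2, -47), Rational(1, 2)), Mul(-1, Mul(Pow(Add(28, -29), -1), Add(-24, -29)))) = Add(Pow(-45, Rational(1, 2)), Mul(-1, Mul(Pow(-1, -1), -53))) = Add(Mul(3, I, Pow(5, Rational(1, 2))), Mul(-1, Mul(-1, -53))) = Add(Mul(3, I, Pow(5, Rational(1, 2))), Mul(-1, 53)) = Add(Mul(3, I, Pow(5, Rational(1, 2))), -53) = Add(-53, Mul(3, I, Pow(5, Rational(1, 2))))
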